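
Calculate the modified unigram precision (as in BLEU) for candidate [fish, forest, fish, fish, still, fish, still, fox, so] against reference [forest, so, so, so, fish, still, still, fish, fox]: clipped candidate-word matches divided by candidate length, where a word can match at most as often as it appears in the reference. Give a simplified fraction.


Reference word counts: {'fish': 2, 'forest': 1, 'fox': 1, 'so': 3, 'still': 2}
Checking each candidate word (with clipping):
  'fish' -> in reference (ref count 2, used 1/2) -> match (matches: 1)
  'forest' -> in reference (ref count 1, used 1/1) -> match (matches: 2)
  'fish' -> in reference (ref count 2, used 2/2) -> match (matches: 3)
  'fish' -> ref count 2 already used up (2/2) -> clipped, no match (matches: 3)
  'still' -> in reference (ref count 2, used 1/2) -> match (matches: 4)
  'fish' -> ref count 2 already used up (2/2) -> clipped, no match (matches: 4)
  'still' -> in reference (ref count 2, used 2/2) -> match (matches: 5)
  'fox' -> in reference (ref count 1, used 1/1) -> match (matches: 6)
  'so' -> in reference (ref count 3, used 1/3) -> match (matches: 7)
Clipped matches: 7, Candidate length: 9
Precision = 7/9

7/9


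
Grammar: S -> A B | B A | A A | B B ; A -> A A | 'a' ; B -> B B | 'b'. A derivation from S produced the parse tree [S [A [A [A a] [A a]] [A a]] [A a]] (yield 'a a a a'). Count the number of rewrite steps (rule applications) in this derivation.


Every bracketed nonterminal node [X ...] in the tree is produced by exactly one rule application.
Reading the tree off as a leftmost derivation:
  Step 1: S  =>  A A   (applied S -> A A)
  Step 2: A A  =>  A A A   (applied A -> A A)
  Step 3: A A A  =>  A A A A   (applied A -> A A)
  Step 4: A A A A  =>  a A A A   (applied A -> a)
  Step 5: a A A A  =>  a a A A   (applied A -> a)
  Step 6: a a A A  =>  a a a A   (applied A -> a)
  Step 7: a a a A  =>  a a a a   (applied A -> a)
Final yield: a a a a
Total rewrite steps: 7

7


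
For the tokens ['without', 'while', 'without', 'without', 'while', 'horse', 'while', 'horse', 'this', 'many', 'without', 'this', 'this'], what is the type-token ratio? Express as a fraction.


Tokens: 13
Unique types: ('horse', 'many', 'this', 'while', 'without') = 5
TTR = 5/13
Already in lowest terms.

5/13


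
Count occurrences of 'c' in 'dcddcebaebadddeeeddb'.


Scanning 'dcddcebaebadddeeeddb' for 'c':
  Position 1: 'c' -> MATCH (count: 1)
  Position 4: 'c' -> MATCH (count: 2)
Total occurrences of 'c': 2

2


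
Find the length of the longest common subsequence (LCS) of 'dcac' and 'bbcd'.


DP table for LCS of 'dcac' and 'bbcd':
       b  b  c  d
    0  0  0  0  0
  d 0  0  0  0  1
  c 0  0  0  1  1
  a 0  0  0  1  1
  c 0  0  0  1  1
LCS: 'd'
LCS length = 1

1


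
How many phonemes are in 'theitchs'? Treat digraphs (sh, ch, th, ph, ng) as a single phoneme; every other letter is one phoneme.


Parsing 'theitchs' greedily, digraphs first:
  'th' -> digraph (1 consonant phoneme) (phonemes so far: 1)
  'e' -> vowel phoneme (phonemes so far: 2)
  'i' -> vowel phoneme (phonemes so far: 3)
  't' -> consonant phoneme (phonemes so far: 4)
  'ch' -> digraph (1 consonant phoneme) (phonemes so far: 5)
  's' -> consonant phoneme (phonemes so far: 6)
Total phonemes: 6

6


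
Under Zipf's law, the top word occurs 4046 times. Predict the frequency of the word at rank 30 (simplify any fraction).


Zipf's law: freq(rank) = f1 / rank
f1 = 4046, rank = 30
freq = 4046 / 30
GCD(4046, 30) = 2
Simplified: 2023/15

2023/15


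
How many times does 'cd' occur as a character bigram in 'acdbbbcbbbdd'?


Scanning 'acdbbbcbbbdd' for bigram 'cd':
  Position 0: 'ac' -> no
  Position 1: 'cd' -> MATCH
  Position 2: 'db' -> no
  Position 3: 'bb' -> no
  Position 4: 'bb' -> no
  Position 5: 'bc' -> no
  Position 6: 'cb' -> no
  Position 7: 'bb' -> no
  Position 8: 'bb' -> no
  Position 9: 'bd' -> no
  Position 10: 'dd' -> no
Total matches: 1

1


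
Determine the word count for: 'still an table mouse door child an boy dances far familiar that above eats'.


Counting words by splitting on spaces:
  Word 1: 'still'
  Word 2: 'an'
  Word 3: 'table'
  Word 4: 'mouse'
  Word 5: 'door'
  Word 6: 'child'
  Word 7: 'an'
  Word 8: 'boy'
  Word 9: 'dances'
  Word 10: 'far'
  Word 11: 'familiar'
  Word 12: 'that'
  Word 13: 'above'
  Word 14: 'eats'
Total words: 14

14


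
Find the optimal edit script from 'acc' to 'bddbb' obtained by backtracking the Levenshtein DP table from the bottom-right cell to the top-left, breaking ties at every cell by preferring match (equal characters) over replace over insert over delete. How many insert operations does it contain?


Edit distance = 5. Backtracking from cell (3, 5) with preference match > replace > insert > delete,
then listing the resulting alignment 'acc' -> 'bddbb' left to right:
  Step 1: insert 'b' [insertion #1]
  Step 2: insert 'd' [insertion #2]
  Step 3: replace a->d
  Step 4: replace c->b
  Step 5: replace c->b
Total insertions: 2

2


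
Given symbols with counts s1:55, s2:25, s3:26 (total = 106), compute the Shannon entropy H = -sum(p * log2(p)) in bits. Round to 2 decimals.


Computing entropy H = -sum(p_i * log2(p_i)):
  s1: p = 55/106 = 0.5189, -p*log2(p) = 0.4911
  s2: p = 25/106 = 0.2358, -p*log2(p) = 0.4915
  s3: p = 26/106 = 0.2453, -p*log2(p) = 0.4973
H = sum of terms = 1.4799
Rounded to 2 decimals: 1.48

1.48


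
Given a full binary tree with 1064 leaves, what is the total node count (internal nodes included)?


Leaf nodes (terminals): 1064
Internal nodes = n - 1 = 1064 - 1 = 1063
Total = leaves + internal = 1064 + 1063 = 2127

2127


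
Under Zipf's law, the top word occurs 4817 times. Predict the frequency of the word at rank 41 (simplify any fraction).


Zipf's law: freq(rank) = f1 / rank
f1 = 4817, rank = 41
freq = 4817 / 41
GCD(4817, 41) = 1
Simplified: 4817/41

4817/41


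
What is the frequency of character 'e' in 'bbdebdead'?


Scanning 'bbdebdead' for 'e':
  Position 3: 'e' -> MATCH (count: 1)
  Position 6: 'e' -> MATCH (count: 2)
Total occurrences of 'e': 2

2


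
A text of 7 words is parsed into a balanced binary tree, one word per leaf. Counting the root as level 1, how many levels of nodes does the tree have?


In a balanced binary tree with n leaves the deepest leaf is ceil(log2(n)) edges below the root,
so counting node levels inclusive of root and leaves gives ceil(log2(n)) + 1 levels.
log2(7) = 2.8074
ceil(2.8074) = 3
levels = 3 + 1 = 4

4


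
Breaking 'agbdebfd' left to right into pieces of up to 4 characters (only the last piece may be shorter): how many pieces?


'agbdebfd' has 8 characters.
Chunking with max size 4:
  Chunk 1: 'agbd' (positions 0-3)
  Chunk 2: 'ebfd' (positions 4-7)
Total chunks: ceil(8 / 4) = 2

2


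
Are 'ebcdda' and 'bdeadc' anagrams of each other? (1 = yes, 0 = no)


Sort characters of 'ebcdda': 'abcdde'
Sort characters of 'bdeadc': 'abcdde'
Sorted forms match -> they ARE anagrams
Result: 1

1


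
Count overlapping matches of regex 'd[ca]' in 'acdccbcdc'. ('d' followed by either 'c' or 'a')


Pattern: d[ca] means 'd' followed by either 'c' or 'a'.
Scanning 'acdccbcdc' position-by-position:
  Pos 0: window 'ac' -> no
  Pos 1: window 'cd' -> no
  Pos 2: window 'dc' -> MATCH
  Pos 3: window 'cc' -> no
  Pos 4: window 'cb' -> no
  Pos 5: window 'bc' -> no
  Pos 6: window 'cd' -> no
  Pos 7: window 'dc' -> MATCH
  Pos 8: window 'c' -> no
Total matches: 2

2


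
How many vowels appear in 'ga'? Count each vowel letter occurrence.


Scanning each character of 'ga':
  Position 1: 'g' -> consonant (running count: 0)
  Position 2: 'a' -> vowel (running count: 1)
Total vowels: 1

1


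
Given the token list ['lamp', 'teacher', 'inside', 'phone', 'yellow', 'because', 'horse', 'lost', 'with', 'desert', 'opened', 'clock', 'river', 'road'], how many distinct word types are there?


Listing all tokens and tracking unique types:
  Token 1: 'lamp' -> NEW (unique so far: 1)
  Token 2: 'teacher' -> NEW (unique so far: 2)
  Token 3: 'inside' -> NEW (unique so far: 3)
  Token 4: 'phone' -> NEW (unique so far: 4)
  Token 5: 'yellow' -> NEW (unique so far: 5)
  Token 6: 'because' -> NEW (unique so far: 6)
  Token 7: 'horse' -> NEW (unique so far: 7)
  Token 8: 'lost' -> NEW (unique so far: 8)
  Token 9: 'with' -> NEW (unique so far: 9)
  Token 10: 'desert' -> NEW (unique so far: 10)
  Token 11: 'opened' -> NEW (unique so far: 11)
  Token 12: 'clock' -> NEW (unique so far: 12)
  Token 13: 'river' -> NEW (unique so far: 13)
  Token 14: 'road' -> NEW (unique so far: 14)
Unique types: ('because', 'clock', 'desert', 'horse', 'inside', 'lamp', 'lost', 'opened', 'phone', 'river', 'road', 'teacher', 'with', 'yellow')
Vocabulary size: 14

14


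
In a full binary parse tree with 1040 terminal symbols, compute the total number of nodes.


Leaf nodes (terminals): 1040
Internal nodes = n - 1 = 1040 - 1 = 1039
Total = leaves + internal = 1040 + 1039 = 2079

2079


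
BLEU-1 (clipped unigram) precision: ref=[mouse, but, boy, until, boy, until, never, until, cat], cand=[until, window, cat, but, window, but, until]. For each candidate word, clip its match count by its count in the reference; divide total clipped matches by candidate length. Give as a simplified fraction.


Reference word counts: {'boy': 2, 'but': 1, 'cat': 1, 'mouse': 1, 'never': 1, 'until': 3}
Checking each candidate word (with clipping):
  'until' -> in reference (ref count 3, used 1/3) -> match (matches: 1)
  'window' -> not in reference -> no match (matches: 1)
  'cat' -> in reference (ref count 1, used 1/1) -> match (matches: 2)
  'but' -> in reference (ref count 1, used 1/1) -> match (matches: 3)
  'window' -> not in reference -> no match (matches: 3)
  'but' -> ref count 1 already used up (1/1) -> clipped, no match (matches: 3)
  'until' -> in reference (ref count 3, used 2/3) -> match (matches: 4)
Clipped matches: 4, Candidate length: 7
Precision = 4/7

4/7


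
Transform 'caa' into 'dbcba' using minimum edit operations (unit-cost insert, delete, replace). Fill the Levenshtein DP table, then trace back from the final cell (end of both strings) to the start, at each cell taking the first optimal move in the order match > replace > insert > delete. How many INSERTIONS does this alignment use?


Edit distance = 3. Backtracking from cell (3, 5) with preference match > replace > insert > delete,
then listing the resulting alignment 'caa' -> 'dbcba' left to right:
  Step 1: insert 'd' [insertion #1]
  Step 2: insert 'b' [insertion #2]
  Step 3: keep 'c'
  Step 4: replace a->b
  Step 5: keep 'a'
Total insertions: 2

2


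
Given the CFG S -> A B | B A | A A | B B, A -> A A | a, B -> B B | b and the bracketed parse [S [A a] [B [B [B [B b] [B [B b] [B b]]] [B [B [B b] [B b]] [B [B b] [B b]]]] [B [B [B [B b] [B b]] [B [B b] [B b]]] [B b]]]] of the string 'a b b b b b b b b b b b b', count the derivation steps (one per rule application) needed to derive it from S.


Every bracketed nonterminal node [X ...] in the tree is produced by exactly one rule application.
Reading the tree off as a leftmost derivation:
  Step 1: S  =>  A B   (applied S -> A B)
  Step 2: A B  =>  a B   (applied A -> a)
  Step 3: a B  =>  a B B   (applied B -> B B)
  Step 4: a B B  =>  a B B B   (applied B -> B B)
  Step 5: a B B B  =>  a B B B B   (applied B -> B B)
  Step 6: a B B B B  =>  a b B B B   (applied B -> b)
  Step 7: a b B B B  =>  a b B B B B   (applied B -> B B)
  Step 8: a b B B B B  =>  a b b B B B   (applied B -> b)
  Step 9: a b b B B B  =>  a b b b B B   (applied B -> b)
  Step 10: a b b b B B  =>  a b b b B B B   (applied B -> B B)
  Step 11: a b b b B B B  =>  a b b b B B B B   (applied B -> B B)
  Step 12: a b b b B B B B  =>  a b b b b B B B   (applied B -> b)
  Step 13: a b b b b B B B  =>  a b b b b b B B   (applied B -> b)
  Step 14: a b b b b b B B  =>  a b b b b b B B B   (applied B -> B B)
  Step 15: a b b b b b B B B  =>  a b b b b b b B B   (applied B -> b)
  Step 16: a b b b b b b B B  =>  a b b b b b b b B   (applied B -> b)
  Step 17: a b b b b b b b B  =>  a b b b b b b b B B   (applied B -> B B)
  Step 18: a b b b b b b b B B  =>  a b b b b b b b B B B   (applied B -> B B)
  Step 19: a b b b b b b b B B B  =>  a b b b b b b b B B B B   (applied B -> B B)
  Step 20: a b b b b b b b B B B B  =>  a b b b b b b b b B B B   (applied B -> b)
  Step 21: a b b b b b b b b B B B  =>  a b b b b b b b b b B B   (applied B -> b)
  Step 22: a b b b b b b b b b B B  =>  a b b b b b b b b b B B B   (applied B -> B B)
  Step 23: a b b b b b b b b b B B B  =>  a b b b b b b b b b b B B   (applied B -> b)
  Step 24: a b b b b b b b b b b B B  =>  a b b b b b b b b b b b B   (applied B -> b)
  Step 25: a b b b b b b b b b b b B  =>  a b b b b b b b b b b b b   (applied B -> b)
Final yield: a b b b b b b b b b b b b
Total rewrite steps: 25

25


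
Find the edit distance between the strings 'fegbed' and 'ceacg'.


Building DP table for s1='fegbed' (len 6) and s2='ceacg' (len 5):
       c  e  a  c  g
    0  1  2  3  4  5
  f 1  1  2  3  4  5
  e 2  2  1  2  3  4
  g 3  3  2  2  3  3
  b 4  4  3  3  3  4
  e 5  5  4  4  4  4
  d 6  6  5  5  5  5
Edit distance = dp[6][5] = 5

5


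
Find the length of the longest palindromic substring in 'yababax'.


Scanning 'yababax' for palindromic substrings.
Substring at positions 1-5: 'ababa'.
Check: reverse('ababa') = 'ababa' -> palindrome confirmed.
Neighbouring characters ('y' / 'x') break symmetry, so it cannot extend further.
No longer palindromic substring exists; longest length = 5

5


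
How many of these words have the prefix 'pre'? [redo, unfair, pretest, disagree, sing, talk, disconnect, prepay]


Checking each word for prefix 'pre':
  'redo' -> no (count: 0)
  'unfair' -> no (count: 0)
  'pretest' -> YES, starts with 'pre' (count: 1)
  'disagree' -> no (count: 1)
  'sing' -> no (count: 1)
  'talk' -> no (count: 1)
  'disconnect' -> no (count: 1)
  'prepay' -> YES, starts with 'pre' (count: 2)
Total with prefix 'pre': 2

2


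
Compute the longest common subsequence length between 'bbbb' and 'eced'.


DP table for LCS of 'bbbb' and 'eced':
       e  c  e  d
    0  0  0  0  0
  b 0  0  0  0  0
  b 0  0  0  0  0
  b 0  0  0  0  0
  b 0  0  0  0  0
LCS length = 0

0


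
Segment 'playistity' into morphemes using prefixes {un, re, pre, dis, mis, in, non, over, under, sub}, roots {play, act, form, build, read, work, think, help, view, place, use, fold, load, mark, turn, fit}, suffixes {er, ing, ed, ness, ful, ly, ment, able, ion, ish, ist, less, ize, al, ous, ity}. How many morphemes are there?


Segmenting 'playistity' against the inventory:
  'play' -> root (morpheme 1)
  'ist' -> suffix (morpheme 2)
  'ity' -> suffix (morpheme 3)
Total morphemes: 3

3


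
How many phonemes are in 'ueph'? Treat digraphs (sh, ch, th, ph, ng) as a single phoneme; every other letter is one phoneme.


Parsing 'ueph' greedily, digraphs first:
  'u' -> vowel phoneme (phonemes so far: 1)
  'e' -> vowel phoneme (phonemes so far: 2)
  'ph' -> digraph (1 consonant phoneme) (phonemes so far: 3)
Total phonemes: 3

3


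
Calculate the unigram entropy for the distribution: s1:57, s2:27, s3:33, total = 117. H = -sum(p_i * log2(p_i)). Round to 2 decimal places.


Computing entropy H = -sum(p_i * log2(p_i)):
  s1: p = 57/117 = 0.4872, -p*log2(p) = 0.5054
  s2: p = 27/117 = 0.2308, -p*log2(p) = 0.4882
  s3: p = 33/117 = 0.2821, -p*log2(p) = 0.5150
H = sum of terms = 1.5086
Rounded to 2 decimals: 1.51

1.51


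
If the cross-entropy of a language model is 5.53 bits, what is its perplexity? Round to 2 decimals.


Perplexity formula: PP = 2^H
H = 5.53
PP = 2^5.53
Decompose: 2^5.53 = 2^5 * 2^0.53
2^5 = 32, 2^0.53 ~ 1.4439292
PP ~ 32 * 1.4439292 = 46.2057344
Rounded to 2 decimals: 46.21

46.21


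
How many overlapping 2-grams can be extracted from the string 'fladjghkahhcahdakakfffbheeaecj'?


String 'fladjghkahhcahdakakfffbheeaecj' has length L = 30.
Number of overlapping n-grams = L - n + 1
Substituting: 30 - 2 + 1 = 29

29


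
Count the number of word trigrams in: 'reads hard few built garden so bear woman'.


Word trigrams from [8] words:
  Trigram 1: (reads hard few)
  Trigram 2: (hard few built)
  Trigram 3: (few built garden)
  Trigram 4: (built garden so)
  Trigram 5: (garden so bear)
  Trigram 6: (so bear woman)
Total word trigrams: 8 - 2 = 6

6


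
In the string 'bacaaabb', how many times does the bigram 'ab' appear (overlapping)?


Scanning 'bacaaabb' for bigram 'ab':
  Position 0: 'ba' -> no
  Position 1: 'ac' -> no
  Position 2: 'ca' -> no
  Position 3: 'aa' -> no
  Position 4: 'aa' -> no
  Position 5: 'ab' -> MATCH
  Position 6: 'bb' -> no
Total matches: 1

1


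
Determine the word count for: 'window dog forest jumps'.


Counting words by splitting on spaces:
  Word 1: 'window'
  Word 2: 'dog'
  Word 3: 'forest'
  Word 4: 'jumps'
Total words: 4

4


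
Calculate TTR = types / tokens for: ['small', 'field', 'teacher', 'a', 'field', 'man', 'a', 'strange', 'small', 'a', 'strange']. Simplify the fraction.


Tokens: 11
Unique types: ('a', 'field', 'man', 'small', 'strange', 'teacher') = 6
TTR = 6/11
Already in lowest terms.

6/11


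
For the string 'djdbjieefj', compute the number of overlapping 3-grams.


String 'djdbjieefj' has length L = 10.
Number of overlapping n-grams = L - n + 1
Substituting: 10 - 3 + 1 = 8

8


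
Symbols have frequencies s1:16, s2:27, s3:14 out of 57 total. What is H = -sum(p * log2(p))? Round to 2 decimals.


Computing entropy H = -sum(p_i * log2(p_i)):
  s1: p = 16/57 = 0.2807, -p*log2(p) = 0.5145
  s2: p = 27/57 = 0.4737, -p*log2(p) = 0.5106
  s3: p = 14/57 = 0.2456, -p*log2(p) = 0.4975
H = sum of terms = 1.5226
Rounded to 2 decimals: 1.52

1.52


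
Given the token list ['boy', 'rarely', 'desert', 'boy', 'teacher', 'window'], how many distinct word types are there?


Listing all tokens and tracking unique types:
  Token 1: 'boy' -> NEW (unique so far: 1)
  Token 2: 'rarely' -> NEW (unique so far: 2)
  Token 3: 'desert' -> NEW (unique so far: 3)
  Token 4: 'boy' -> duplicate (unique so far: 3)
  Token 5: 'teacher' -> NEW (unique so far: 4)
  Token 6: 'window' -> NEW (unique so far: 5)
Unique types: ('boy', 'desert', 'rarely', 'teacher', 'window')
Vocabulary size: 5

5


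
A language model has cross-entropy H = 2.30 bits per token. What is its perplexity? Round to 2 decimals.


Perplexity formula: PP = 2^H
H = 2.30
PP = 2^2.30
Decompose: 2^2.30 = 2^2 * 2^0.30
2^2 = 4, 2^0.30 ~ 1.2311444
PP ~ 4 * 1.2311444 = 4.9245776
Rounded to 2 decimals: 4.92

4.92


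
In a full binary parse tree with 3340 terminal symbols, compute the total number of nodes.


Leaf nodes (terminals): 3340
Internal nodes = n - 1 = 3340 - 1 = 3339
Total = leaves + internal = 3340 + 3339 = 6679

6679


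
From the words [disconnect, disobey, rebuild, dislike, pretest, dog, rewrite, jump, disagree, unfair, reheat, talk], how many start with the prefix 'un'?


Checking each word for prefix 'un':
  'disconnect' -> no (count: 0)
  'disobey' -> no (count: 0)
  'rebuild' -> no (count: 0)
  'dislike' -> no (count: 0)
  'pretest' -> no (count: 0)
  'dog' -> no (count: 0)
  'rewrite' -> no (count: 0)
  'jump' -> no (count: 0)
  'disagree' -> no (count: 0)
  'unfair' -> YES, starts with 'un' (count: 1)
  'reheat' -> no (count: 1)
  'talk' -> no (count: 1)
Total with prefix 'un': 1

1


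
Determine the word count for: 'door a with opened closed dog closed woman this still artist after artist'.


Counting words by splitting on spaces:
  Word 1: 'door'
  Word 2: 'a'
  Word 3: 'with'
  Word 4: 'opened'
  Word 5: 'closed'
  Word 6: 'dog'
  Word 7: 'closed'
  Word 8: 'woman'
  Word 9: 'this'
  Word 10: 'still'
  Word 11: 'artist'
  Word 12: 'after'
  Word 13: 'artist'
Total words: 13

13


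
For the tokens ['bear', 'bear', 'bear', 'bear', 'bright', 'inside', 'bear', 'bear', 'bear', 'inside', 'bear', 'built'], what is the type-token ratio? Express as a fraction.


Tokens: 12
Unique types: ('bear', 'bright', 'built', 'inside') = 4
TTR = 4/12
Simplify: divide both by 4 -> 1/3
TTR = 1/3

1/3


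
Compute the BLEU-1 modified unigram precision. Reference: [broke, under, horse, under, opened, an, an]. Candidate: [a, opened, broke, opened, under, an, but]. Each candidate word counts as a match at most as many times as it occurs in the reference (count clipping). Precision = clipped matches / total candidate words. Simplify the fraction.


Reference word counts: {'an': 2, 'broke': 1, 'horse': 1, 'opened': 1, 'under': 2}
Checking each candidate word (with clipping):
  'a' -> not in reference -> no match (matches: 0)
  'opened' -> in reference (ref count 1, used 1/1) -> match (matches: 1)
  'broke' -> in reference (ref count 1, used 1/1) -> match (matches: 2)
  'opened' -> ref count 1 already used up (1/1) -> clipped, no match (matches: 2)
  'under' -> in reference (ref count 2, used 1/2) -> match (matches: 3)
  'an' -> in reference (ref count 2, used 1/2) -> match (matches: 4)
  'but' -> not in reference -> no match (matches: 4)
Clipped matches: 4, Candidate length: 7
Precision = 4/7

4/7


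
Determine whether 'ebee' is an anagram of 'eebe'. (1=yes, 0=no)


Sort characters of 'ebee': 'beee'
Sort characters of 'eebe': 'beee'
Sorted forms match -> they ARE anagrams
Result: 1

1


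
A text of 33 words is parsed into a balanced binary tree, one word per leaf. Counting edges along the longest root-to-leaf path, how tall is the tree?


In a balanced binary tree with n leaves the deepest leaf is ceil(log2(n)) edges below the root.
log2(33) = 5.0444
ceil(5.0444) = 6
height (edges) = 6

6


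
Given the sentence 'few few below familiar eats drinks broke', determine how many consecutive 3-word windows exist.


Word trigrams from [7] words:
  Trigram 1: (few few below)
  Trigram 2: (few below familiar)
  Trigram 3: (below familiar eats)
  Trigram 4: (familiar eats drinks)
  Trigram 5: (eats drinks broke)
Total word trigrams: 7 - 2 = 5

5


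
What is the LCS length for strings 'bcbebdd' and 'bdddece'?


DP table for LCS of 'bcbebdd' and 'bdddece':
       b  d  d  d  e  c  e
    0  0  0  0  0  0  0  0
  b 0  1  1  1  1  1  1  1
  c 0  1  1  1  1  1  2  2
  b 0  1  1  1  1  1  2  2
  e 0  1  1  1  1  2  2  3
  b 0  1  1  1  1  2  2  3
  d 0  1  2  2  2  2  2  3
  d 0  1  2  3  3  3  3  3
LCS: 'bce'
LCS length = 3

3


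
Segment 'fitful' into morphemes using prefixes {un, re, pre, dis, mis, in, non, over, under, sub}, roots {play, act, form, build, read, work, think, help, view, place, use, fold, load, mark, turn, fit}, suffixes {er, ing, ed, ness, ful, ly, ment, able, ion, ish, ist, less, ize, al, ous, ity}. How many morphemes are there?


Segmenting 'fitful' against the inventory:
  'fit' -> root (morpheme 1)
  'ful' -> suffix (morpheme 2)
Total morphemes: 2

2


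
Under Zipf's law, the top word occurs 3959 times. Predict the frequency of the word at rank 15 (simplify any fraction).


Zipf's law: freq(rank) = f1 / rank
f1 = 3959, rank = 15
freq = 3959 / 15
GCD(3959, 15) = 1
Simplified: 3959/15

3959/15


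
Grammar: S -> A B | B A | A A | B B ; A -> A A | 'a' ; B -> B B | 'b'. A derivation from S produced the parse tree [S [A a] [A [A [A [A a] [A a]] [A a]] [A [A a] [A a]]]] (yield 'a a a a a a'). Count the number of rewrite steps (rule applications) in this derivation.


Every bracketed nonterminal node [X ...] in the tree is produced by exactly one rule application.
Reading the tree off as a leftmost derivation:
  Step 1: S  =>  A A   (applied S -> A A)
  Step 2: A A  =>  a A   (applied A -> a)
  Step 3: a A  =>  a A A   (applied A -> A A)
  Step 4: a A A  =>  a A A A   (applied A -> A A)
  Step 5: a A A A  =>  a A A A A   (applied A -> A A)
  Step 6: a A A A A  =>  a a A A A   (applied A -> a)
  Step 7: a a A A A  =>  a a a A A   (applied A -> a)
  Step 8: a a a A A  =>  a a a a A   (applied A -> a)
  Step 9: a a a a A  =>  a a a a A A   (applied A -> A A)
  Step 10: a a a a A A  =>  a a a a a A   (applied A -> a)
  Step 11: a a a a a A  =>  a a a a a a   (applied A -> a)
Final yield: a a a a a a
Total rewrite steps: 11

11


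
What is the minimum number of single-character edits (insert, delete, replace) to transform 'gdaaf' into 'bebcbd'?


Building DP table for s1='gdaaf' (len 5) and s2='bebcbd' (len 6):
       b  e  b  c  b  d
    0  1  2  3  4  5  6
  g 1  1  2  3  4  5  6
  d 2  2  2  3  4  5  5
  a 3  3  3  3  4  5  6
  a 4  4  4  4  4  5  6
  f 5  5  5  5  5  5  6
Edit distance = dp[5][6] = 6

6


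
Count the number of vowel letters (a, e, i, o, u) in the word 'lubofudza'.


Scanning each character of 'lubofudza':
  Position 1: 'l' -> consonant (running count: 0)
  Position 2: 'u' -> vowel (running count: 1)
  Position 3: 'b' -> consonant (running count: 1)
  Position 4: 'o' -> vowel (running count: 2)
  Position 5: 'f' -> consonant (running count: 2)
  Position 6: 'u' -> vowel (running count: 3)
  Position 7: 'd' -> consonant (running count: 3)
  Position 8: 'z' -> consonant (running count: 3)
  Position 9: 'a' -> vowel (running count: 4)
Total vowels: 4

4


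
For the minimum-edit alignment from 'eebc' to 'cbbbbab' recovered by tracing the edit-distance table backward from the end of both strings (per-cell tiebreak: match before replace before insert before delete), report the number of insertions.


Edit distance = 6. Backtracking from cell (4, 7) with preference match > replace > insert > delete,
then listing the resulting alignment 'eebc' -> 'cbbbbab' left to right:
  Step 1: insert 'c' [insertion #1]
  Step 2: insert 'b' [insertion #2]
  Step 3: replace e->b
  Step 4: replace e->b
  Step 5: keep 'b'
  Step 6: insert 'a' [insertion #3]
  Step 7: replace c->b
Total insertions: 3

3


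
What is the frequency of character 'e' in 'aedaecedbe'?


Scanning 'aedaecedbe' for 'e':
  Position 1: 'e' -> MATCH (count: 1)
  Position 4: 'e' -> MATCH (count: 2)
  Position 6: 'e' -> MATCH (count: 3)
  Position 9: 'e' -> MATCH (count: 4)
Total occurrences of 'e': 4

4


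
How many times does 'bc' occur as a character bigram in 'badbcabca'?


Scanning 'badbcabca' for bigram 'bc':
  Position 0: 'ba' -> no
  Position 1: 'ad' -> no
  Position 2: 'db' -> no
  Position 3: 'bc' -> MATCH
  Position 4: 'ca' -> no
  Position 5: 'ab' -> no
  Position 6: 'bc' -> MATCH
  Position 7: 'ca' -> no
Total matches: 2

2


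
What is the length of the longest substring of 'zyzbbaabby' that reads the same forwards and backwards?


Scanning 'zyzbbaabby' for palindromic substrings.
Substring at positions 3-8: 'bbaabb'.
Check: reverse('bbaabb') = 'bbaabb' -> palindrome confirmed.
Neighbouring characters ('z' / 'y') break symmetry, so it cannot extend further.
No longer palindromic substring exists; longest length = 6

6


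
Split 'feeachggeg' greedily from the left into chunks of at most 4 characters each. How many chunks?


'feeachggeg' has 10 characters.
Chunking with max size 4:
  Chunk 1: 'feea' (positions 0-3)
  Chunk 2: 'chgg' (positions 4-7)
  Chunk 3: 'eg' (positions 8-9)
Total chunks: ceil(10 / 4) = 3

3


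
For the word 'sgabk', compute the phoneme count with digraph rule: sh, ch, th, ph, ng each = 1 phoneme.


Parsing 'sgabk' greedily, digraphs first:
  's' -> consonant phoneme (phonemes so far: 1)
  'g' -> consonant phoneme (phonemes so far: 2)
  'a' -> vowel phoneme (phonemes so far: 3)
  'b' -> consonant phoneme (phonemes so far: 4)
  'k' -> consonant phoneme (phonemes so far: 5)
Total phonemes: 5

5


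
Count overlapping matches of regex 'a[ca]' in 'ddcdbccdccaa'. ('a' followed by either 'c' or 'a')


Pattern: a[ca] means 'a' followed by either 'c' or 'a'.
Scanning 'ddcdbccdccaa' position-by-position:
  Pos 0: window 'dd' -> no
  Pos 1: window 'dc' -> no
  Pos 2: window 'cd' -> no
  Pos 3: window 'db' -> no
  Pos 4: window 'bc' -> no
  Pos 5: window 'cc' -> no
  Pos 6: window 'cd' -> no
  Pos 7: window 'dc' -> no
  Pos 8: window 'cc' -> no
  Pos 9: window 'ca' -> no
  Pos 10: window 'aa' -> MATCH
  Pos 11: window 'a' -> no
Total matches: 1

1


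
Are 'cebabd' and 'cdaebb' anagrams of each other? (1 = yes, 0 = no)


Sort characters of 'cebabd': 'abbcde'
Sort characters of 'cdaebb': 'abbcde'
Sorted forms match -> they ARE anagrams
Result: 1

1


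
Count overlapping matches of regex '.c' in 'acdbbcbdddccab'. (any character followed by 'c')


Pattern: .c means any character followed by 'c'.
Scanning 'acdbbcbdddccab' position-by-position:
  Pos 0: window 'ac' -> MATCH
  Pos 1: window 'cd' -> no
  Pos 2: window 'db' -> no
  Pos 3: window 'bb' -> no
  Pos 4: window 'bc' -> MATCH
  Pos 5: window 'cb' -> no
  Pos 6: window 'bd' -> no
  Pos 7: window 'dd' -> no
  Pos 8: window 'dd' -> no
  Pos 9: window 'dc' -> MATCH
  Pos 10: window 'cc' -> MATCH
  Pos 11: window 'ca' -> no
  Pos 12: window 'ab' -> no
  Pos 13: window 'b' -> no
Total matches: 4

4


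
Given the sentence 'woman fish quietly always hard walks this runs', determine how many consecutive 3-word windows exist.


Word trigrams from [8] words:
  Trigram 1: (woman fish quietly)
  Trigram 2: (fish quietly always)
  Trigram 3: (quietly always hard)
  Trigram 4: (always hard walks)
  Trigram 5: (hard walks this)
  Trigram 6: (walks this runs)
Total word trigrams: 8 - 2 = 6

6


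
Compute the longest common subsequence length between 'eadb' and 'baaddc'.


DP table for LCS of 'eadb' and 'baaddc':
       b  a  a  d  d  c
    0  0  0  0  0  0  0
  e 0  0  0  0  0  0  0
  a 0  0  1  1  1  1  1
  d 0  0  1  1  2  2  2
  b 0  1  1  1  2  2  2
LCS: 'ad'
LCS length = 2

2


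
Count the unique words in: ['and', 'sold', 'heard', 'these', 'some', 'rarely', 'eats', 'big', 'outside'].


Listing all tokens and tracking unique types:
  Token 1: 'and' -> NEW (unique so far: 1)
  Token 2: 'sold' -> NEW (unique so far: 2)
  Token 3: 'heard' -> NEW (unique so far: 3)
  Token 4: 'these' -> NEW (unique so far: 4)
  Token 5: 'some' -> NEW (unique so far: 5)
  Token 6: 'rarely' -> NEW (unique so far: 6)
  Token 7: 'eats' -> NEW (unique so far: 7)
  Token 8: 'big' -> NEW (unique so far: 8)
  Token 9: 'outside' -> NEW (unique so far: 9)
Unique types: ('and', 'big', 'eats', 'heard', 'outside', 'rarely', 'sold', 'some', 'these')
Vocabulary size: 9

9


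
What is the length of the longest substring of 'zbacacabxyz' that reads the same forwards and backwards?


Scanning 'zbacacabxyz' for palindromic substrings.
Substring at positions 1-7: 'bacacab'.
Check: reverse('bacacab') = 'bacacab' -> palindrome confirmed.
Neighbouring characters ('z' / 'x') break symmetry, so it cannot extend further.
No longer palindromic substring exists; longest length = 7

7


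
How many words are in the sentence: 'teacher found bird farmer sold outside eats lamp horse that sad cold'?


Counting words by splitting on spaces:
  Word 1: 'teacher'
  Word 2: 'found'
  Word 3: 'bird'
  Word 4: 'farmer'
  Word 5: 'sold'
  Word 6: 'outside'
  Word 7: 'eats'
  Word 8: 'lamp'
  Word 9: 'horse'
  Word 10: 'that'
  Word 11: 'sad'
  Word 12: 'cold'
Total words: 12

12


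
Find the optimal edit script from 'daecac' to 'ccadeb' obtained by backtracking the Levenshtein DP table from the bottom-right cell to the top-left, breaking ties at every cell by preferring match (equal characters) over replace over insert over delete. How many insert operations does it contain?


Edit distance = 6. Backtracking from cell (6, 6) with preference match > replace > insert > delete,
then listing the resulting alignment 'daecac' -> 'ccadeb' left to right:
  Step 1: replace d->c
  Step 2: replace a->c
  Step 3: replace e->a
  Step 4: replace c->d
  Step 5: replace a->e
  Step 6: replace c->b
Total insertions: 0

0


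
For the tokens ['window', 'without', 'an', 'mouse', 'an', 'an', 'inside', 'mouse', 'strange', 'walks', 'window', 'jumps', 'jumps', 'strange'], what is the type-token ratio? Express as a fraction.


Tokens: 14
Unique types: ('an', 'inside', 'jumps', 'mouse', 'strange', 'walks', 'window', 'without') = 8
TTR = 8/14
Simplify: divide both by 2 -> 4/7
TTR = 4/7

4/7


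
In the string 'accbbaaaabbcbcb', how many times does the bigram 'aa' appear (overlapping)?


Scanning 'accbbaaaabbcbcb' for bigram 'aa':
  Position 0: 'ac' -> no
  Position 1: 'cc' -> no
  Position 2: 'cb' -> no
  Position 3: 'bb' -> no
  Position 4: 'ba' -> no
  Position 5: 'aa' -> MATCH
  Position 6: 'aa' -> MATCH
  Position 7: 'aa' -> MATCH
  Position 8: 'ab' -> no
  Position 9: 'bb' -> no
  Position 10: 'bc' -> no
  Position 11: 'cb' -> no
  Position 12: 'bc' -> no
  Position 13: 'cb' -> no
Total matches: 3

3


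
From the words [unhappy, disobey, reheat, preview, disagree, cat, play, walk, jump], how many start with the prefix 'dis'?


Checking each word for prefix 'dis':
  'unhappy' -> no (count: 0)
  'disobey' -> YES, starts with 'dis' (count: 1)
  'reheat' -> no (count: 1)
  'preview' -> no (count: 1)
  'disagree' -> YES, starts with 'dis' (count: 2)
  'cat' -> no (count: 2)
  'play' -> no (count: 2)
  'walk' -> no (count: 2)
  'jump' -> no (count: 2)
Total with prefix 'dis': 2

2


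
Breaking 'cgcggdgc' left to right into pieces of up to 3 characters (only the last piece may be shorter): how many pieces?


'cgcggdgc' has 8 characters.
Chunking with max size 3:
  Chunk 1: 'cgc' (positions 0-2)
  Chunk 2: 'ggd' (positions 3-5)
  Chunk 3: 'gc' (positions 6-7)
Total chunks: ceil(8 / 3) = 3

3


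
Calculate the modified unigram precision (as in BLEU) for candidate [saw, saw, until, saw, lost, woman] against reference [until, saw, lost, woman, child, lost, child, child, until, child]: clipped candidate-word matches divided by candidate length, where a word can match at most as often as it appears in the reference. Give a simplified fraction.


Reference word counts: {'child': 4, 'lost': 2, 'saw': 1, 'until': 2, 'woman': 1}
Checking each candidate word (with clipping):
  'saw' -> in reference (ref count 1, used 1/1) -> match (matches: 1)
  'saw' -> ref count 1 already used up (1/1) -> clipped, no match (matches: 1)
  'until' -> in reference (ref count 2, used 1/2) -> match (matches: 2)
  'saw' -> ref count 1 already used up (1/1) -> clipped, no match (matches: 2)
  'lost' -> in reference (ref count 2, used 1/2) -> match (matches: 3)
  'woman' -> in reference (ref count 1, used 1/1) -> match (matches: 4)
Clipped matches: 4, Candidate length: 6
Precision = 4/6 = 2/3

2/3


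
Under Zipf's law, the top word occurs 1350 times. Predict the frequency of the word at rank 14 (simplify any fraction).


Zipf's law: freq(rank) = f1 / rank
f1 = 1350, rank = 14
freq = 1350 / 14
GCD(1350, 14) = 2
Simplified: 675/7

675/7


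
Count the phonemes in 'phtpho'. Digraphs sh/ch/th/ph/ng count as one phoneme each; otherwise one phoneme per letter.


Parsing 'phtpho' greedily, digraphs first:
  'ph' -> digraph (1 consonant phoneme) (phonemes so far: 1)
  't' -> consonant phoneme (phonemes so far: 2)
  'ph' -> digraph (1 consonant phoneme) (phonemes so far: 3)
  'o' -> vowel phoneme (phonemes so far: 4)
Total phonemes: 4

4


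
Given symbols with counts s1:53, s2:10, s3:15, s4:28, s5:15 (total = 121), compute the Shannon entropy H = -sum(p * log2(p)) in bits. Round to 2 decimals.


Computing entropy H = -sum(p_i * log2(p_i)):
  s1: p = 53/121 = 0.4380, -p*log2(p) = 0.5217
  s2: p = 10/121 = 0.0826, -p*log2(p) = 0.2973
  s3: p = 15/121 = 0.1240, -p*log2(p) = 0.3734
  s4: p = 28/121 = 0.2314, -p*log2(p) = 0.4886
  s5: p = 15/121 = 0.1240, -p*log2(p) = 0.3734
H = sum of terms = 2.0544
Rounded to 2 decimals: 2.05

2.05


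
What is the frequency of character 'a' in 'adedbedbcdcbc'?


Scanning 'adedbedbcdcbc' for 'a':
  Position 0: 'a' -> MATCH (count: 1)
Total occurrences of 'a': 1

1


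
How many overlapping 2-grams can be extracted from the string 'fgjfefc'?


String 'fgjfefc' has length L = 7.
Number of overlapping n-grams = L - n + 1
Substituting: 7 - 2 + 1 = 6

6


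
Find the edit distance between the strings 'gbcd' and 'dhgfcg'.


Building DP table for s1='gbcd' (len 4) and s2='dhgfcg' (len 6):
       d  h  g  f  c  g
    0  1  2  3  4  5  6
  g 1  1  2  2  3  4  5
  b 2  2  2  3  3  4  5
  c 3  3  3  3  4  3  4
  d 4  3  4  4  4  4  4
Edit distance = dp[4][6] = 4

4


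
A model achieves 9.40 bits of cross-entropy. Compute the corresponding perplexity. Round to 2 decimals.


Perplexity formula: PP = 2^H
H = 9.40
PP = 2^9.40
Decompose: 2^9.40 = 2^9 * 2^0.40
2^9 = 512, 2^0.40 ~ 1.3195079
PP ~ 512 * 1.3195079 = 675.5880448
Rounded to 2 decimals: 675.59

675.59


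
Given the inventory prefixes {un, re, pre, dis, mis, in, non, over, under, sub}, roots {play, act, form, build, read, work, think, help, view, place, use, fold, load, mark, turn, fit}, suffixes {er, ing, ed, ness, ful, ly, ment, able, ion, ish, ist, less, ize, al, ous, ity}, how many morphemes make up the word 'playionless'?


Segmenting 'playionless' against the inventory:
  'play' -> root (morpheme 1)
  'ion' -> suffix (morpheme 2)
  'less' -> suffix (morpheme 3)
Total morphemes: 3

3


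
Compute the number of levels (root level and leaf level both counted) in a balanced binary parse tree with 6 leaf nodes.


In a balanced binary tree with n leaves the deepest leaf is ceil(log2(n)) edges below the root,
so counting node levels inclusive of root and leaves gives ceil(log2(n)) + 1 levels.
log2(6) = 2.5850
ceil(2.5850) = 3
levels = 3 + 1 = 4

4


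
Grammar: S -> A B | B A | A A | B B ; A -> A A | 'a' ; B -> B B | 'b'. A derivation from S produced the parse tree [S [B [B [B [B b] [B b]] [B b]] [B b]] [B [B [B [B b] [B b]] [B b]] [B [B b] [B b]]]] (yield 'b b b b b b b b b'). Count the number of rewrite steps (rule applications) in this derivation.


Every bracketed nonterminal node [X ...] in the tree is produced by exactly one rule application.
Reading the tree off as a leftmost derivation:
  Step 1: S  =>  B B   (applied S -> B B)
  Step 2: B B  =>  B B B   (applied B -> B B)
  Step 3: B B B  =>  B B B B   (applied B -> B B)
  Step 4: B B B B  =>  B B B B B   (applied B -> B B)
  Step 5: B B B B B  =>  b B B B B   (applied B -> b)
  Step 6: b B B B B  =>  b b B B B   (applied B -> b)
  Step 7: b b B B B  =>  b b b B B   (applied B -> b)
  Step 8: b b b B B  =>  b b b b B   (applied B -> b)
  Step 9: b b b b B  =>  b b b b B B   (applied B -> B B)
  Step 10: b b b b B B  =>  b b b b B B B   (applied B -> B B)
  Step 11: b b b b B B B  =>  b b b b B B B B   (applied B -> B B)
  Step 12: b b b b B B B B  =>  b b b b b B B B   (applied B -> b)
  Step 13: b b b b b B B B  =>  b b b b b b B B   (applied B -> b)
  Step 14: b b b b b b B B  =>  b b b b b b b B   (applied B -> b)
  Step 15: b b b b b b b B  =>  b b b b b b b B B   (applied B -> B B)
  Step 16: b b b b b b b B B  =>  b b b b b b b b B   (applied B -> b)
  Step 17: b b b b b b b b B  =>  b b b b b b b b b   (applied B -> b)
Final yield: b b b b b b b b b
Total rewrite steps: 17

17


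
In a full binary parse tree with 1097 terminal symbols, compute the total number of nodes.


Leaf nodes (terminals): 1097
Internal nodes = n - 1 = 1097 - 1 = 1096
Total = leaves + internal = 1097 + 1096 = 2193

2193


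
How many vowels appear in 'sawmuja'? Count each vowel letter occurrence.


Scanning each character of 'sawmuja':
  Position 1: 's' -> consonant (running count: 0)
  Position 2: 'a' -> vowel (running count: 1)
  Position 3: 'w' -> consonant (running count: 1)
  Position 4: 'm' -> consonant (running count: 1)
  Position 5: 'u' -> vowel (running count: 2)
  Position 6: 'j' -> consonant (running count: 2)
  Position 7: 'a' -> vowel (running count: 3)
Total vowels: 3

3


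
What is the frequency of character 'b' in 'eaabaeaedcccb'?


Scanning 'eaabaeaedcccb' for 'b':
  Position 3: 'b' -> MATCH (count: 1)
  Position 12: 'b' -> MATCH (count: 2)
Total occurrences of 'b': 2

2


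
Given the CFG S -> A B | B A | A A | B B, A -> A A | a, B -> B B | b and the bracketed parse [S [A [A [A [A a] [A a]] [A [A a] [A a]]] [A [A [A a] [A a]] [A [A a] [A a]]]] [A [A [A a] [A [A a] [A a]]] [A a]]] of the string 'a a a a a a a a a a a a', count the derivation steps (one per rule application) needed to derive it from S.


Every bracketed nonterminal node [X ...] in the tree is produced by exactly one rule application.
Reading the tree off as a leftmost derivation:
  Step 1: S  =>  A A   (applied S -> A A)
  Step 2: A A  =>  A A A   (applied A -> A A)
  Step 3: A A A  =>  A A A A   (applied A -> A A)
  Step 4: A A A A  =>  A A A A A   (applied A -> A A)
  Step 5: A A A A A  =>  a A A A A   (applied A -> a)
  Step 6: a A A A A  =>  a a A A A   (applied A -> a)
  Step 7: a a A A A  =>  a a A A A A   (applied A -> A A)
  Step 8: a a A A A A  =>  a a a A A A   (applied A -> a)
  Step 9: a a a A A A  =>  a a a a A A   (applied A -> a)
  Step 10: a a a a A A  =>  a a a a A A A   (applied A -> A A)
  Step 11: a a a a A A A  =>  a a a a A A A A   (applied A -> A A)
  Step 12: a a a a A A A A  =>  a a a a a A A A   (applied A -> a)
  Step 13: a a a a a A A A  =>  a a a a a a A A   (applied A -> a)
  Step 14: a a a a a a A A  =>  a a a a a a A A A   (applied A -> A A)
  Step 15: a a a a a a A A A  =>  a a a a a a a A A   (applied A -> a)
  Step 16: a a a a a a a A A  =>  a a a a a a a a A   (applied A -> a)
  Step 17: a a a a a a a a A  =>  a a a a a a a a A A   (applied A -> A A)
  Step 18: a a a a a a a a A A  =>  a a a a a a a a A A A   (applied A -> A A)
  Step 19: a a a a a a a a A A A  =>  a a a a a a a a a A A   (applied A -> a)
  Step 20: a a a a a a a a a A A  =>  a a a a a a a a a A A A   (applied A -> A A)
  Step 21: a a a a a a a a a A A A  =>  a a a a a a a a a a A A   (applied A -> a)
  Step 22: a a a a a a a a a a A A  =>  a a a a a a a a a a a A   (applied A -> a)
  Step 23: a a a a a a a a a a a A  =>  a a a a a a a a a a a a   (applied A -> a)
Final yield: a a a a a a a a a a a a
Total rewrite steps: 23

23
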